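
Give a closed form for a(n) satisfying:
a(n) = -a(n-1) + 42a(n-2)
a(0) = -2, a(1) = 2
Characteristic equation: x² + x - 42 = 0, which factors as (x - (6))(x - (-7)) = 0.
Roots r₁ = 6, r₂ = -7 (distinct).
General solution: a(n) = A·(6)^n + B·(-7)^n.
From a(0) = -2: A + B = -2.
From a(1) = 2: 6A - 7B = 2.
Solving: A = - \frac{12}{13}, B = - \frac{14}{13}.
So a(n) = - \frac{14 \left(-7\right)^{n}}{13} - \frac{12 \cdot 6^{n}}{13}.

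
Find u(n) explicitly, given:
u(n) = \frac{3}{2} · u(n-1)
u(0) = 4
Pure geometric recurrence with ratio \frac{3}{2}.
By induction u(n) = u(0) · (\frac{3}{2})^n = 4 \left(\frac{3}{2}\right)^{n}.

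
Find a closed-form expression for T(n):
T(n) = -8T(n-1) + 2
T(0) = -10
First-order linear non-homogeneous.
Homogeneous solution: T_h(n) = A·(-8)^n.
Try constant particular solution T_p = K: K = -8K + 2 ⇒ K = \frac{2}{9}.
General: T(n) = A·(-8)^n + \frac{2}{9}.
Apply T(0) = -10: A + \frac{2}{9} = -10 ⇒ A = - \frac{92}{9}.
So T(n) = \frac{2}{9} - \frac{92 \left(-8\right)^{n}}{9}.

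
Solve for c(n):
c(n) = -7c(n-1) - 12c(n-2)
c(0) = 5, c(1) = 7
Characteristic equation: x² + 7x + 12 = 0, which factors as (x - (-3))(x - (-4)) = 0.
Roots r₁ = -3, r₂ = -4 (distinct).
General solution: c(n) = A·(-3)^n + B·(-4)^n.
From c(0) = 5: A + B = 5.
From c(1) = 7: -3A - 4B = 7.
Solving: A = 27, B = -22.
So c(n) = 27 \left(-3\right)^{n} - 22 \left(-4\right)^{n}.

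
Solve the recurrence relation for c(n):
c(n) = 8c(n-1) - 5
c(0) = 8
First-order linear non-homogeneous.
Homogeneous solution: c_h(n) = A·(8)^n.
Try constant particular solution c_p = K: K = 8K - 5 ⇒ K = \frac{5}{7}.
General: c(n) = A·(8)^n + \frac{5}{7}.
Apply c(0) = 8: A + \frac{5}{7} = 8 ⇒ A = \frac{51}{7}.
So c(n) = \frac{51 \cdot 8^{n}}{7} + \frac{5}{7}.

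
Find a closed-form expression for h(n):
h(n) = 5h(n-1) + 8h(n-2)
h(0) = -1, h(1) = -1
Characteristic equation: x² - 5x - 8 = 0.
Discriminant Δ = (5)² + 4·(8) = 57.
Roots r₁,₂ = (5 ± √57)/2, so r₁ = \frac{5}{2} + \frac{\sqrt{57}}{2}, r₂ = \frac{5}{2} - \frac{\sqrt{57}}{2}.
General solution: h(n) = A·r₁^n + B·r₂^n.
From the initial conditions, A + B = -1 and r₁A + r₂B = -1.
Since r₁ - r₂ = √57: A = (-1 - (-1)r₂)/√57 = - \frac{1}{2} + \frac{\sqrt{57}}{38}, and B = -1 - A = - \frac{1}{2} - \frac{\sqrt{57}}{38}.
So h(n) = \left(- \frac{1}{2} + \frac{\sqrt{57}}{38}\right)\left(\frac{5}{2} + \frac{\sqrt{57}}{2}\right)^n + \left(- \frac{1}{2} - \frac{\sqrt{57}}{38}\right)\left(\frac{5}{2} - \frac{\sqrt{57}}{2}\right)^n.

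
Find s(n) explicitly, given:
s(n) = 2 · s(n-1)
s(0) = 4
Pure geometric recurrence with ratio 2.
By induction s(n) = s(0) · (2)^n = 4 \cdot 2^{n}.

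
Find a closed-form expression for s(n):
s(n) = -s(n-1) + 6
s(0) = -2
First-order linear non-homogeneous.
Homogeneous solution: s_h(n) = A·(-1)^n.
Try constant particular solution s_p = K: K = -K + 6 ⇒ K = 3.
General: s(n) = A·(-1)^n + 3.
Apply s(0) = -2: A + 3 = -2 ⇒ A = -5.
So s(n) = 3 - 5 \left(-1\right)^{n}.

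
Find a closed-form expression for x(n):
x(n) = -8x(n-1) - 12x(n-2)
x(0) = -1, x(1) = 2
Characteristic equation: x² + 8x + 12 = 0, which factors as (x - (-2))(x - (-6)) = 0.
Roots r₁ = -2, r₂ = -6 (distinct).
General solution: x(n) = A·(-2)^n + B·(-6)^n.
From x(0) = -1: A + B = -1.
From x(1) = 2: -2A - 6B = 2.
Solving: A = -1, B = 0.
So x(n) = - \left(-2\right)^{n}.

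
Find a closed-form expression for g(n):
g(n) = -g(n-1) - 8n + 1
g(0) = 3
First-order linear with linear forcing.
Homogeneous solution: g_h(n) = A·(-1)^n.
Try particular g_p(n) = pn + q. Substituting:
  pn + q = -(p(n-1) + q) - 8n + 1.
Matching the n-coefficient: p = -p - 8 ⇒ p = -4.
Matching constants: q = p - q + 1 ⇒ q = - \frac{3}{2}.
General: g(n) = A·(-1)^n - 4 n - \frac{3}{2}.
Apply g(0) = 3: A - \frac{3}{2} = 3 ⇒ A = \frac{9}{2}.
So g(n) = \frac{9 \left(-1\right)^{n}}{2} - 4 n - \frac{3}{2}.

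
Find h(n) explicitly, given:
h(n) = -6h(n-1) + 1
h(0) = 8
First-order linear non-homogeneous.
Homogeneous solution: h_h(n) = A·(-6)^n.
Try constant particular solution h_p = K: K = -6K + 1 ⇒ K = \frac{1}{7}.
General: h(n) = A·(-6)^n + \frac{1}{7}.
Apply h(0) = 8: A + \frac{1}{7} = 8 ⇒ A = \frac{55}{7}.
So h(n) = \frac{55 \left(-6\right)^{n}}{7} + \frac{1}{7}.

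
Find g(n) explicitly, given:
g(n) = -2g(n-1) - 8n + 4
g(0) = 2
First-order linear with linear forcing.
Homogeneous solution: g_h(n) = A·(-2)^n.
Try particular g_p(n) = pn + q. Substituting:
  pn + q = -2(p(n-1) + q) - 8n + 4.
Matching the n-coefficient: p = -2p - 8 ⇒ p = - \frac{8}{3}.
Matching constants: q = 2p - 2q + 4 ⇒ q = - \frac{4}{9}.
General: g(n) = A·(-2)^n - \frac{8 n}{3} - \frac{4}{9}.
Apply g(0) = 2: A - \frac{4}{9} = 2 ⇒ A = \frac{22}{9}.
So g(n) = \frac{22 \left(-2\right)^{n}}{9} - \frac{8 n}{3} - \frac{4}{9}.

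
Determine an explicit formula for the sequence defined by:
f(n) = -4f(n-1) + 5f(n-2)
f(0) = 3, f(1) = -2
Characteristic equation: x² + 4x - 5 = 0, which factors as (x - (1))(x - (-5)) = 0.
Roots r₁ = 1, r₂ = -5 (distinct).
General solution: f(n) = A·(1)^n + B·(-5)^n.
From f(0) = 3: A + B = 3.
From f(1) = -2: A - 5B = -2.
Solving: A = \frac{13}{6}, B = \frac{5}{6}.
So f(n) = \frac{5 \left(-5\right)^{n}}{6} + \frac{13}{6}.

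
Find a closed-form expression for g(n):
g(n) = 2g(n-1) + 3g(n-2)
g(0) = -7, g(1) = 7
Characteristic equation: x² - 2x - 3 = 0, which factors as (x - (-1))(x - (3)) = 0.
Roots r₁ = -1, r₂ = 3 (distinct).
General solution: g(n) = A·(-1)^n + B·(3)^n.
From g(0) = -7: A + B = -7.
From g(1) = 7: -A + 3B = 7.
Solving: A = -7, B = 0.
So g(n) = - 7 \left(-1\right)^{n}.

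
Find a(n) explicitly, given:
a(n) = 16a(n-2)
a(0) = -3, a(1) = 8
Characteristic equation: x² - 16 = 0, which factors as (x - (-4))(x - (4)) = 0.
Roots r₁ = -4, r₂ = 4 (distinct).
General solution: a(n) = A·(-4)^n + B·(4)^n.
From a(0) = -3: A + B = -3.
From a(1) = 8: -4A + 4B = 8.
Solving: A = - \frac{5}{2}, B = - \frac{1}{2}.
So a(n) = - \frac{5 \left(-4\right)^{n}}{2} - \frac{4^{n}}{2}.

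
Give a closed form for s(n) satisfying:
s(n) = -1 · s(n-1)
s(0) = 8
Pure geometric recurrence with ratio -1.
By induction s(n) = s(0) · (-1)^n = 8 \left(-1\right)^{n}.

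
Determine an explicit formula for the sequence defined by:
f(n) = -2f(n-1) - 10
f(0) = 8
First-order linear non-homogeneous.
Homogeneous solution: f_h(n) = A·(-2)^n.
Try constant particular solution f_p = K: K = -2K - 10 ⇒ K = - \frac{10}{3}.
General: f(n) = A·(-2)^n - \frac{10}{3}.
Apply f(0) = 8: A - \frac{10}{3} = 8 ⇒ A = \frac{34}{3}.
So f(n) = \frac{34 \left(-2\right)^{n}}{3} - \frac{10}{3}.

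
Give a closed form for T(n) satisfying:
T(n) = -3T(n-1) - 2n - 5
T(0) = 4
First-order linear with linear forcing.
Homogeneous solution: T_h(n) = A·(-3)^n.
Try particular T_p(n) = pn + q. Substituting:
  pn + q = -3(p(n-1) + q) - 2n - 5.
Matching the n-coefficient: p = -3p - 2 ⇒ p = - \frac{1}{2}.
Matching constants: q = 3p - 3q - 5 ⇒ q = - \frac{13}{8}.
General: T(n) = A·(-3)^n - \frac{n}{2} - \frac{13}{8}.
Apply T(0) = 4: A - \frac{13}{8} = 4 ⇒ A = \frac{45}{8}.
So T(n) = \frac{45 \left(-3\right)^{n}}{8} - \frac{n}{2} - \frac{13}{8}.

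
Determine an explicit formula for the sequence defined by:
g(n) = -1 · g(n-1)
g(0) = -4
Pure geometric recurrence with ratio -1.
By induction g(n) = g(0) · (-1)^n = - 4 \left(-1\right)^{n}.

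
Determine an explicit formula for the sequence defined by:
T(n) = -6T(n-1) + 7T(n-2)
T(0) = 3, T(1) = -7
Characteristic equation: x² + 6x - 7 = 0, which factors as (x - (-7))(x - (1)) = 0.
Roots r₁ = -7, r₂ = 1 (distinct).
General solution: T(n) = A·(-7)^n + B·(1)^n.
From T(0) = 3: A + B = 3.
From T(1) = -7: -7A + B = -7.
Solving: A = \frac{5}{4}, B = \frac{7}{4}.
So T(n) = \frac{5 \left(-7\right)^{n}}{4} + \frac{7}{4}.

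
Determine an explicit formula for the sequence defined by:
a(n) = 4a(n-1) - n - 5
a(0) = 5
First-order linear with linear forcing.
Homogeneous solution: a_h(n) = A·(4)^n.
Try particular a_p(n) = pn + q. Substituting:
  pn + q = 4(p(n-1) + q) - n - 5.
Matching the n-coefficient: p = 4p - 1 ⇒ p = \frac{1}{3}.
Matching constants: q = -4p + 4q - 5 ⇒ q = \frac{19}{9}.
General: a(n) = A·(4)^n + \frac{n}{3} + \frac{19}{9}.
Apply a(0) = 5: A + \frac{19}{9} = 5 ⇒ A = \frac{26}{9}.
So a(n) = \frac{26 \cdot 4^{n}}{9} + \frac{n}{3} + \frac{19}{9}.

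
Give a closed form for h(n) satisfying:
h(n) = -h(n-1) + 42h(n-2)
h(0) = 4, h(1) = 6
Characteristic equation: x² + x - 42 = 0, which factors as (x - (-7))(x - (6)) = 0.
Roots r₁ = -7, r₂ = 6 (distinct).
General solution: h(n) = A·(-7)^n + B·(6)^n.
From h(0) = 4: A + B = 4.
From h(1) = 6: -7A + 6B = 6.
Solving: A = \frac{18}{13}, B = \frac{34}{13}.
So h(n) = \frac{18 \left(-7\right)^{n}}{13} + \frac{34 \cdot 6^{n}}{13}.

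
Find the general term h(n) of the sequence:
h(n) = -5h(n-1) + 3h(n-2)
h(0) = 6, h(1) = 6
Characteristic equation: x² + 5x - 3 = 0.
Discriminant Δ = (-5)² + 4·(3) = 37.
Roots r₁,₂ = (-5 ± √37)/2, so r₁ = - \frac{5}{2} + \frac{\sqrt{37}}{2}, r₂ = - \frac{\sqrt{37}}{2} - \frac{5}{2}.
General solution: h(n) = A·r₁^n + B·r₂^n.
From the initial conditions, A + B = 6 and r₁A + r₂B = 6.
Since r₁ - r₂ = √37: A = (6 - (6)r₂)/√37 = 3 + \frac{21 \sqrt{37}}{37}, and B = 6 - A = 3 - \frac{21 \sqrt{37}}{37}.
So h(n) = \left(3 + \frac{21 \sqrt{37}}{37}\right)\left(- \frac{5}{2} + \frac{\sqrt{37}}{2}\right)^n + \left(3 - \frac{21 \sqrt{37}}{37}\right)\left(- \frac{\sqrt{37}}{2} - \frac{5}{2}\right)^n.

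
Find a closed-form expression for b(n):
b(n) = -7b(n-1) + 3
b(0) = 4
First-order linear non-homogeneous.
Homogeneous solution: b_h(n) = A·(-7)^n.
Try constant particular solution b_p = K: K = -7K + 3 ⇒ K = \frac{3}{8}.
General: b(n) = A·(-7)^n + \frac{3}{8}.
Apply b(0) = 4: A + \frac{3}{8} = 4 ⇒ A = \frac{29}{8}.
So b(n) = \frac{29 \left(-7\right)^{n}}{8} + \frac{3}{8}.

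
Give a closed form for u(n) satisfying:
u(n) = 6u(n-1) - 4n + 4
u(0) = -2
First-order linear with linear forcing.
Homogeneous solution: u_h(n) = A·(6)^n.
Try particular u_p(n) = pn + q. Substituting:
  pn + q = 6(p(n-1) + q) - 4n + 4.
Matching the n-coefficient: p = 6p - 4 ⇒ p = \frac{4}{5}.
Matching constants: q = -6p + 6q + 4 ⇒ q = \frac{4}{25}.
General: u(n) = A·(6)^n + \frac{4 n}{5} + \frac{4}{25}.
Apply u(0) = -2: A + \frac{4}{25} = -2 ⇒ A = - \frac{54}{25}.
So u(n) = - \frac{54 \cdot 6^{n}}{25} + \frac{4 n}{5} + \frac{4}{25}.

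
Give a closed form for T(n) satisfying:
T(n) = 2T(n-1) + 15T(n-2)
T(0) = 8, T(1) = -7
Characteristic equation: x² - 2x - 15 = 0, which factors as (x - (5))(x - (-3)) = 0.
Roots r₁ = 5, r₂ = -3 (distinct).
General solution: T(n) = A·(5)^n + B·(-3)^n.
From T(0) = 8: A + B = 8.
From T(1) = -7: 5A - 3B = -7.
Solving: A = \frac{17}{8}, B = \frac{47}{8}.
So T(n) = \frac{47 \left(-3\right)^{n}}{8} + \frac{17 \cdot 5^{n}}{8}.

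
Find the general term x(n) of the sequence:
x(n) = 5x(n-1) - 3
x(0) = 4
First-order linear non-homogeneous.
Homogeneous solution: x_h(n) = A·(5)^n.
Try constant particular solution x_p = K: K = 5K - 3 ⇒ K = \frac{3}{4}.
General: x(n) = A·(5)^n + \frac{3}{4}.
Apply x(0) = 4: A + \frac{3}{4} = 4 ⇒ A = \frac{13}{4}.
So x(n) = \frac{13 \cdot 5^{n}}{4} + \frac{3}{4}.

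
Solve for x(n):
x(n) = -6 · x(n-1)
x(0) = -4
Pure geometric recurrence with ratio -6.
By induction x(n) = x(0) · (-6)^n = - 4 \left(-6\right)^{n}.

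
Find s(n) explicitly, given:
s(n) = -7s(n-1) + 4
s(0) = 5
First-order linear non-homogeneous.
Homogeneous solution: s_h(n) = A·(-7)^n.
Try constant particular solution s_p = K: K = -7K + 4 ⇒ K = \frac{1}{2}.
General: s(n) = A·(-7)^n + \frac{1}{2}.
Apply s(0) = 5: A + \frac{1}{2} = 5 ⇒ A = \frac{9}{2}.
So s(n) = \frac{9 \left(-7\right)^{n}}{2} + \frac{1}{2}.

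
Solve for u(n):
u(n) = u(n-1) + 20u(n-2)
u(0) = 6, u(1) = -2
Characteristic equation: x² - x - 20 = 0, which factors as (x - (5))(x - (-4)) = 0.
Roots r₁ = 5, r₂ = -4 (distinct).
General solution: u(n) = A·(5)^n + B·(-4)^n.
From u(0) = 6: A + B = 6.
From u(1) = -2: 5A - 4B = -2.
Solving: A = \frac{22}{9}, B = \frac{32}{9}.
So u(n) = \frac{32 \left(-4\right)^{n}}{9} + \frac{22 \cdot 5^{n}}{9}.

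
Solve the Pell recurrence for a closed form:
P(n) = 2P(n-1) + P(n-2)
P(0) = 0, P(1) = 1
This is the Pell sequence.
Characteristic equation: x² - 2x - 1 = 0; roots r₁ = 1 + \sqrt{2}, r₂ = 1 - \sqrt{2}.
General: P(n) = A·r₁^n + B·r₂^n. Solving with P(0)=0, P(1)=1 gives A = \frac{\sqrt{2}}{4}, B = - \frac{\sqrt{2}}{4}.
So P(n) = \frac{\sqrt{2} \left(- \left(1 - \sqrt{2}\right)^{n} + \left(1 + \sqrt{2}\right)^{n}\right)}{4}.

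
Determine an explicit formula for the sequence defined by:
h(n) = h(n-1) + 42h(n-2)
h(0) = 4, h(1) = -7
Characteristic equation: x² - x - 42 = 0, which factors as (x - (7))(x - (-6)) = 0.
Roots r₁ = 7, r₂ = -6 (distinct).
General solution: h(n) = A·(7)^n + B·(-6)^n.
From h(0) = 4: A + B = 4.
From h(1) = -7: 7A - 6B = -7.
Solving: A = \frac{17}{13}, B = \frac{35}{13}.
So h(n) = \frac{35 \left(-6\right)^{n}}{13} + \frac{17 \cdot 7^{n}}{13}.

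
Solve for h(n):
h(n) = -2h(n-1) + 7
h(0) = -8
First-order linear non-homogeneous.
Homogeneous solution: h_h(n) = A·(-2)^n.
Try constant particular solution h_p = K: K = -2K + 7 ⇒ K = \frac{7}{3}.
General: h(n) = A·(-2)^n + \frac{7}{3}.
Apply h(0) = -8: A + \frac{7}{3} = -8 ⇒ A = - \frac{31}{3}.
So h(n) = \frac{7}{3} - \frac{31 \left(-2\right)^{n}}{3}.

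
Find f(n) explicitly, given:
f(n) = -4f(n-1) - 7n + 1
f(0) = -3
First-order linear with linear forcing.
Homogeneous solution: f_h(n) = A·(-4)^n.
Try particular f_p(n) = pn + q. Substituting:
  pn + q = -4(p(n-1) + q) - 7n + 1.
Matching the n-coefficient: p = -4p - 7 ⇒ p = - \frac{7}{5}.
Matching constants: q = 4p - 4q + 1 ⇒ q = - \frac{23}{25}.
General: f(n) = A·(-4)^n - \frac{7 n}{5} - \frac{23}{25}.
Apply f(0) = -3: A - \frac{23}{25} = -3 ⇒ A = - \frac{52}{25}.
So f(n) = - \frac{52 \left(-4\right)^{n}}{25} - \frac{7 n}{5} - \frac{23}{25}.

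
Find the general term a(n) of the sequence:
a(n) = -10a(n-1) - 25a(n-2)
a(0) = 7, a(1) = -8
Characteristic equation: x² + 10x + 25 = 0, which is (x - (-5))².
Repeated root r = -5.
General solution: a(n) = (A + Bn)·(-5)^n.
From a(0) = 7: A = 7.
From a(1) = -8: (A + B)·(-5) = -8 ⇒ B = - \frac{27}{5}.
So a(n) = \left(7 - \frac{27 n}{5}\right) \cdot (-5)^n.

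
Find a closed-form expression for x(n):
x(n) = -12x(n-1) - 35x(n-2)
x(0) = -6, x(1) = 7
Characteristic equation: x² + 12x + 35 = 0, which factors as (x - (-7))(x - (-5)) = 0.
Roots r₁ = -7, r₂ = -5 (distinct).
General solution: x(n) = A·(-7)^n + B·(-5)^n.
From x(0) = -6: A + B = -6.
From x(1) = 7: -7A - 5B = 7.
Solving: A = \frac{23}{2}, B = - \frac{35}{2}.
So x(n) = - \frac{35 \left(-5\right)^{n}}{2} + \frac{23 \left(-7\right)^{n}}{2}.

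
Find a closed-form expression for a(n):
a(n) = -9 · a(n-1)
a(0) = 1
Pure geometric recurrence with ratio -9.
By induction a(n) = a(0) · (-9)^n = \left(-9\right)^{n}.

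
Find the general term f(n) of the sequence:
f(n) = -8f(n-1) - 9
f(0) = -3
First-order linear non-homogeneous.
Homogeneous solution: f_h(n) = A·(-8)^n.
Try constant particular solution f_p = K: K = -8K - 9 ⇒ K = -1.
General: f(n) = A·(-8)^n - 1.
Apply f(0) = -3: A - 1 = -3 ⇒ A = -2.
So f(n) = - 2 \left(-8\right)^{n} - 1.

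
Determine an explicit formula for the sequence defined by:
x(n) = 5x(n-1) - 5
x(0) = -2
First-order linear non-homogeneous.
Homogeneous solution: x_h(n) = A·(5)^n.
Try constant particular solution x_p = K: K = 5K - 5 ⇒ K = \frac{5}{4}.
General: x(n) = A·(5)^n + \frac{5}{4}.
Apply x(0) = -2: A + \frac{5}{4} = -2 ⇒ A = - \frac{13}{4}.
So x(n) = \frac{5}{4} - \frac{13 \cdot 5^{n}}{4}.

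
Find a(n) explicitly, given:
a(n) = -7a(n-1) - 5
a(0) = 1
First-order linear non-homogeneous.
Homogeneous solution: a_h(n) = A·(-7)^n.
Try constant particular solution a_p = K: K = -7K - 5 ⇒ K = - \frac{5}{8}.
General: a(n) = A·(-7)^n - \frac{5}{8}.
Apply a(0) = 1: A - \frac{5}{8} = 1 ⇒ A = \frac{13}{8}.
So a(n) = \frac{13 \left(-7\right)^{n}}{8} - \frac{5}{8}.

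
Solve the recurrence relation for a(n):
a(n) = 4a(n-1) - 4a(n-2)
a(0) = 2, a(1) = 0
Characteristic equation: x² - 4x + 4 = 0, which is (x - (2))².
Repeated root r = 2.
General solution: a(n) = (A + Bn)·(2)^n.
From a(0) = 2: A = 2.
From a(1) = 0: (A + B)·(2) = 0 ⇒ B = -2.
So a(n) = \left(2 - 2 n\right) \cdot (2)^n.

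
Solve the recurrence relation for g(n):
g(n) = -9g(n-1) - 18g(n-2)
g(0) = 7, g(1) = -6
Characteristic equation: x² + 9x + 18 = 0, which factors as (x - (-6))(x - (-3)) = 0.
Roots r₁ = -6, r₂ = -3 (distinct).
General solution: g(n) = A·(-6)^n + B·(-3)^n.
From g(0) = 7: A + B = 7.
From g(1) = -6: -6A - 3B = -6.
Solving: A = -5, B = 12.
So g(n) = 12 \left(-3\right)^{n} - 5 \left(-6\right)^{n}.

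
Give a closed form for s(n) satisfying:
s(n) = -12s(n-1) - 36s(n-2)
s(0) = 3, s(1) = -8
Characteristic equation: x² + 12x + 36 = 0, which is (x - (-6))².
Repeated root r = -6.
General solution: s(n) = (A + Bn)·(-6)^n.
From s(0) = 3: A = 3.
From s(1) = -8: (A + B)·(-6) = -8 ⇒ B = - \frac{5}{3}.
So s(n) = \left(3 - \frac{5 n}{3}\right) \cdot (-6)^n.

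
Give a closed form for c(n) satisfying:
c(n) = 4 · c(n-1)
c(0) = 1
Pure geometric recurrence with ratio 4.
By induction c(n) = c(0) · (4)^n = 4^{n}.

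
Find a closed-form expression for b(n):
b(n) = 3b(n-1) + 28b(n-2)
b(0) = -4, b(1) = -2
Characteristic equation: x² - 3x - 28 = 0, which factors as (x - (-4))(x - (7)) = 0.
Roots r₁ = -4, r₂ = 7 (distinct).
General solution: b(n) = A·(-4)^n + B·(7)^n.
From b(0) = -4: A + B = -4.
From b(1) = -2: -4A + 7B = -2.
Solving: A = - \frac{26}{11}, B = - \frac{18}{11}.
So b(n) = - \frac{26 \left(-4\right)^{n}}{11} - \frac{18 \cdot 7^{n}}{11}.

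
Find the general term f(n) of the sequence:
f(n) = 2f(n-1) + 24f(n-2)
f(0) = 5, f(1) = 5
Characteristic equation: x² - 2x - 24 = 0, which factors as (x - (-4))(x - (6)) = 0.
Roots r₁ = -4, r₂ = 6 (distinct).
General solution: f(n) = A·(-4)^n + B·(6)^n.
From f(0) = 5: A + B = 5.
From f(1) = 5: -4A + 6B = 5.
Solving: A = \frac{5}{2}, B = \frac{5}{2}.
So f(n) = \frac{5 \left(-4\right)^{n}}{2} + \frac{5 \cdot 6^{n}}{2}.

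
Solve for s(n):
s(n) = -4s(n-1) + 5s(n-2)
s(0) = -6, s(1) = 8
Characteristic equation: x² + 4x - 5 = 0, which factors as (x - (-5))(x - (1)) = 0.
Roots r₁ = -5, r₂ = 1 (distinct).
General solution: s(n) = A·(-5)^n + B·(1)^n.
From s(0) = -6: A + B = -6.
From s(1) = 8: -5A + B = 8.
Solving: A = - \frac{7}{3}, B = - \frac{11}{3}.
So s(n) = - \frac{7 \left(-5\right)^{n}}{3} - \frac{11}{3}.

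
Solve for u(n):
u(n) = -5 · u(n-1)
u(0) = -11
Pure geometric recurrence with ratio -5.
By induction u(n) = u(0) · (-5)^n = - 11 \left(-5\right)^{n}.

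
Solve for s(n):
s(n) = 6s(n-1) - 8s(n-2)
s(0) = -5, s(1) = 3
Characteristic equation: x² - 6x + 8 = 0, which factors as (x - (2))(x - (4)) = 0.
Roots r₁ = 2, r₂ = 4 (distinct).
General solution: s(n) = A·(2)^n + B·(4)^n.
From s(0) = -5: A + B = -5.
From s(1) = 3: 2A + 4B = 3.
Solving: A = - \frac{23}{2}, B = \frac{13}{2}.
So s(n) = - \frac{23 \cdot 2^{n}}{2} + \frac{13 \cdot 4^{n}}{2}.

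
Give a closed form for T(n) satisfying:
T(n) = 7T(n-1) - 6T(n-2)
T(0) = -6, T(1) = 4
Characteristic equation: x² - 7x + 6 = 0, which factors as (x - (1))(x - (6)) = 0.
Roots r₁ = 1, r₂ = 6 (distinct).
General solution: T(n) = A·(1)^n + B·(6)^n.
From T(0) = -6: A + B = -6.
From T(1) = 4: A + 6B = 4.
Solving: A = -8, B = 2.
So T(n) = 2 \cdot 6^{n} - 8.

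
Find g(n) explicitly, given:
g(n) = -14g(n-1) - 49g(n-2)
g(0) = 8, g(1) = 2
Characteristic equation: x² + 14x + 49 = 0, which is (x - (-7))².
Repeated root r = -7.
General solution: g(n) = (A + Bn)·(-7)^n.
From g(0) = 8: A = 8.
From g(1) = 2: (A + B)·(-7) = 2 ⇒ B = - \frac{58}{7}.
So g(n) = \left(8 - \frac{58 n}{7}\right) \cdot (-7)^n.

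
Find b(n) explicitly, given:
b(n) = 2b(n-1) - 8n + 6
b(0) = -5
First-order linear with linear forcing.
Homogeneous solution: b_h(n) = A·(2)^n.
Try particular b_p(n) = pn + q. Substituting:
  pn + q = 2(p(n-1) + q) - 8n + 6.
Matching the n-coefficient: p = 2p - 8 ⇒ p = 8.
Matching constants: q = -2p + 2q + 6 ⇒ q = 10.
General: b(n) = A·(2)^n + 8 n + 10.
Apply b(0) = -5: A + 10 = -5 ⇒ A = -15.
So b(n) = - 15 \cdot 2^{n} + 8 n + 10.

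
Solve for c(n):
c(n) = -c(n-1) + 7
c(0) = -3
First-order linear non-homogeneous.
Homogeneous solution: c_h(n) = A·(-1)^n.
Try constant particular solution c_p = K: K = -K + 7 ⇒ K = \frac{7}{2}.
General: c(n) = A·(-1)^n + \frac{7}{2}.
Apply c(0) = -3: A + \frac{7}{2} = -3 ⇒ A = - \frac{13}{2}.
So c(n) = \frac{7}{2} - \frac{13 \left(-1\right)^{n}}{2}.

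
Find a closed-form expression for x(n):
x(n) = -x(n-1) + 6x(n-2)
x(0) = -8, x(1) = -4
Characteristic equation: x² + x - 6 = 0, which factors as (x - (-3))(x - (2)) = 0.
Roots r₁ = -3, r₂ = 2 (distinct).
General solution: x(n) = A·(-3)^n + B·(2)^n.
From x(0) = -8: A + B = -8.
From x(1) = -4: -3A + 2B = -4.
Solving: A = - \frac{12}{5}, B = - \frac{28}{5}.
So x(n) = - \frac{12 \left(-3\right)^{n}}{5} - \frac{28 \cdot 2^{n}}{5}.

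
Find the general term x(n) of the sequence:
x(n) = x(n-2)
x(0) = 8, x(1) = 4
Characteristic equation: x² - 1 = 0, which factors as (x - (-1))(x - (1)) = 0.
Roots r₁ = -1, r₂ = 1 (distinct).
General solution: x(n) = A·(-1)^n + B·(1)^n.
From x(0) = 8: A + B = 8.
From x(1) = 4: -A + B = 4.
Solving: A = 2, B = 6.
So x(n) = 2 \left(-1\right)^{n} + 6.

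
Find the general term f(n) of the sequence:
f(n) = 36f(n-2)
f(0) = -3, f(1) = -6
Characteristic equation: x² - 36 = 0, which factors as (x - (-6))(x - (6)) = 0.
Roots r₁ = -6, r₂ = 6 (distinct).
General solution: f(n) = A·(-6)^n + B·(6)^n.
From f(0) = -3: A + B = -3.
From f(1) = -6: -6A + 6B = -6.
Solving: A = -1, B = -2.
So f(n) = - \left(-6\right)^{n} - 2 \cdot 6^{n}.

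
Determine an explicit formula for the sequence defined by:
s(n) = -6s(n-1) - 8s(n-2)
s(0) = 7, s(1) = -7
Characteristic equation: x² + 6x + 8 = 0, which factors as (x - (-4))(x - (-2)) = 0.
Roots r₁ = -4, r₂ = -2 (distinct).
General solution: s(n) = A·(-4)^n + B·(-2)^n.
From s(0) = 7: A + B = 7.
From s(1) = -7: -4A - 2B = -7.
Solving: A = - \frac{7}{2}, B = \frac{21}{2}.
So s(n) = \frac{21 \left(-2\right)^{n}}{2} - \frac{7 \left(-4\right)^{n}}{2}.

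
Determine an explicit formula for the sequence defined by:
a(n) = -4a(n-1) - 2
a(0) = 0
First-order linear non-homogeneous.
Homogeneous solution: a_h(n) = A·(-4)^n.
Try constant particular solution a_p = K: K = -4K - 2 ⇒ K = - \frac{2}{5}.
General: a(n) = A·(-4)^n - \frac{2}{5}.
Apply a(0) = 0: A - \frac{2}{5} = 0 ⇒ A = \frac{2}{5}.
So a(n) = \frac{2 \left(-4\right)^{n}}{5} - \frac{2}{5}.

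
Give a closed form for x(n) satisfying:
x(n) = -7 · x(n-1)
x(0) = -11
Pure geometric recurrence with ratio -7.
By induction x(n) = x(0) · (-7)^n = - 11 \left(-7\right)^{n}.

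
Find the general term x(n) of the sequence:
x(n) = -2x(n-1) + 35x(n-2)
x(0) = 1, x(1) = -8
Characteristic equation: x² + 2x - 35 = 0, which factors as (x - (5))(x - (-7)) = 0.
Roots r₁ = 5, r₂ = -7 (distinct).
General solution: x(n) = A·(5)^n + B·(-7)^n.
From x(0) = 1: A + B = 1.
From x(1) = -8: 5A - 7B = -8.
Solving: A = - \frac{1}{12}, B = \frac{13}{12}.
So x(n) = \frac{13 \left(-7\right)^{n}}{12} - \frac{5^{n}}{12}.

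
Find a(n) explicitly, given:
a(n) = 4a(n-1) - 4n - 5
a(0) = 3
First-order linear with linear forcing.
Homogeneous solution: a_h(n) = A·(4)^n.
Try particular a_p(n) = pn + q. Substituting:
  pn + q = 4(p(n-1) + q) - 4n - 5.
Matching the n-coefficient: p = 4p - 4 ⇒ p = \frac{4}{3}.
Matching constants: q = -4p + 4q - 5 ⇒ q = \frac{31}{9}.
General: a(n) = A·(4)^n + \frac{4 n}{3} + \frac{31}{9}.
Apply a(0) = 3: A + \frac{31}{9} = 3 ⇒ A = - \frac{4}{9}.
So a(n) = - \frac{4 \cdot 4^{n}}{9} + \frac{4 n}{3} + \frac{31}{9}.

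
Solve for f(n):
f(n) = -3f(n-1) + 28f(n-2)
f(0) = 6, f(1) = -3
Characteristic equation: x² + 3x - 28 = 0, which factors as (x - (-7))(x - (4)) = 0.
Roots r₁ = -7, r₂ = 4 (distinct).
General solution: f(n) = A·(-7)^n + B·(4)^n.
From f(0) = 6: A + B = 6.
From f(1) = -3: -7A + 4B = -3.
Solving: A = \frac{27}{11}, B = \frac{39}{11}.
So f(n) = \frac{27 \left(-7\right)^{n}}{11} + \frac{39 \cdot 4^{n}}{11}.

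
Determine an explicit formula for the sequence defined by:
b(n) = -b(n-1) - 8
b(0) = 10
First-order linear non-homogeneous.
Homogeneous solution: b_h(n) = A·(-1)^n.
Try constant particular solution b_p = K: K = -K - 8 ⇒ K = -4.
General: b(n) = A·(-1)^n - 4.
Apply b(0) = 10: A - 4 = 10 ⇒ A = 14.
So b(n) = 14 \left(-1\right)^{n} - 4.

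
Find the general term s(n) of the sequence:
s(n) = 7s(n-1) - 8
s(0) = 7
First-order linear non-homogeneous.
Homogeneous solution: s_h(n) = A·(7)^n.
Try constant particular solution s_p = K: K = 7K - 8 ⇒ K = \frac{4}{3}.
General: s(n) = A·(7)^n + \frac{4}{3}.
Apply s(0) = 7: A + \frac{4}{3} = 7 ⇒ A = \frac{17}{3}.
So s(n) = \frac{17 \cdot 7^{n}}{3} + \frac{4}{3}.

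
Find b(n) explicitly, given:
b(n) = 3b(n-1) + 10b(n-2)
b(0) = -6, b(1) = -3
Characteristic equation: x² - 3x - 10 = 0, which factors as (x - (5))(x - (-2)) = 0.
Roots r₁ = 5, r₂ = -2 (distinct).
General solution: b(n) = A·(5)^n + B·(-2)^n.
From b(0) = -6: A + B = -6.
From b(1) = -3: 5A - 2B = -3.
Solving: A = - \frac{15}{7}, B = - \frac{27}{7}.
So b(n) = - \frac{27 \left(-2\right)^{n}}{7} - \frac{15 \cdot 5^{n}}{7}.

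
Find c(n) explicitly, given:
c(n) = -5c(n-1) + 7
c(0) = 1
First-order linear non-homogeneous.
Homogeneous solution: c_h(n) = A·(-5)^n.
Try constant particular solution c_p = K: K = -5K + 7 ⇒ K = \frac{7}{6}.
General: c(n) = A·(-5)^n + \frac{7}{6}.
Apply c(0) = 1: A + \frac{7}{6} = 1 ⇒ A = - \frac{1}{6}.
So c(n) = \frac{7}{6} - \frac{\left(-5\right)^{n}}{6}.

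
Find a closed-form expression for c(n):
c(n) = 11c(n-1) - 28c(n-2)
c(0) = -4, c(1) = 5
Characteristic equation: x² - 11x + 28 = 0, which factors as (x - (4))(x - (7)) = 0.
Roots r₁ = 4, r₂ = 7 (distinct).
General solution: c(n) = A·(4)^n + B·(7)^n.
From c(0) = -4: A + B = -4.
From c(1) = 5: 4A + 7B = 5.
Solving: A = -11, B = 7.
So c(n) = - 11 \cdot 4^{n} + 7 \cdot 7^{n}.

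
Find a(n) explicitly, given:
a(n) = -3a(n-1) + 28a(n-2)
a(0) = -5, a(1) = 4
Characteristic equation: x² + 3x - 28 = 0, which factors as (x - (4))(x - (-7)) = 0.
Roots r₁ = 4, r₂ = -7 (distinct).
General solution: a(n) = A·(4)^n + B·(-7)^n.
From a(0) = -5: A + B = -5.
From a(1) = 4: 4A - 7B = 4.
Solving: A = - \frac{31}{11}, B = - \frac{24}{11}.
So a(n) = - \frac{24 \left(-7\right)^{n}}{11} - \frac{31 \cdot 4^{n}}{11}.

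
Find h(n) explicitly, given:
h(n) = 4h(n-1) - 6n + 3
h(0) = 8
First-order linear with linear forcing.
Homogeneous solution: h_h(n) = A·(4)^n.
Try particular h_p(n) = pn + q. Substituting:
  pn + q = 4(p(n-1) + q) - 6n + 3.
Matching the n-coefficient: p = 4p - 6 ⇒ p = 2.
Matching constants: q = -4p + 4q + 3 ⇒ q = \frac{5}{3}.
General: h(n) = A·(4)^n + 2 n + \frac{5}{3}.
Apply h(0) = 8: A + \frac{5}{3} = 8 ⇒ A = \frac{19}{3}.
So h(n) = \frac{19 \cdot 4^{n}}{3} + 2 n + \frac{5}{3}.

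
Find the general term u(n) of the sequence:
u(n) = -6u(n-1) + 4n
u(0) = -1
First-order linear with linear forcing.
Homogeneous solution: u_h(n) = A·(-6)^n.
Try particular u_p(n) = pn + q. Substituting:
  pn + q = -6(p(n-1) + q) + 4n.
Matching the n-coefficient: p = -6p + 4 ⇒ p = \frac{4}{7}.
Matching constants: q = 6p - 6q ⇒ q = \frac{24}{49}.
General: u(n) = A·(-6)^n + \frac{4 n}{7} + \frac{24}{49}.
Apply u(0) = -1: A + \frac{24}{49} = -1 ⇒ A = - \frac{73}{49}.
So u(n) = - \frac{73 \left(-6\right)^{n}}{49} + \frac{4 n}{7} + \frac{24}{49}.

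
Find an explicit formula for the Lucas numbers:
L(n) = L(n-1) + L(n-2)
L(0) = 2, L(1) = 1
This is the Lucas sequence.
Characteristic equation: x² - x - 1 = 0; roots r₁ = \frac{1}{2} + \frac{\sqrt{5}}{2}, r₂ = \frac{1}{2} - \frac{\sqrt{5}}{2}.
General: L(n) = A·r₁^n + B·r₂^n. Solving with L(0)=2, L(1)=1 gives A = 1, B = 1.
So L(n) = 2^{- n} \left(\left(1 - \sqrt{5}\right)^{n} + \left(1 + \sqrt{5}\right)^{n}\right).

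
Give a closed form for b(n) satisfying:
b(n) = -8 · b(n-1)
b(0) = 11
Pure geometric recurrence with ratio -8.
By induction b(n) = b(0) · (-8)^n = 11 \left(-8\right)^{n}.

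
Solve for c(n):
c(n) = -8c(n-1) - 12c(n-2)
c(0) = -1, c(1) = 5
Characteristic equation: x² + 8x + 12 = 0, which factors as (x - (-6))(x - (-2)) = 0.
Roots r₁ = -6, r₂ = -2 (distinct).
General solution: c(n) = A·(-6)^n + B·(-2)^n.
From c(0) = -1: A + B = -1.
From c(1) = 5: -6A - 2B = 5.
Solving: A = - \frac{3}{4}, B = - \frac{1}{4}.
So c(n) = - \frac{\left(-2\right)^{n}}{4} - \frac{3 \left(-6\right)^{n}}{4}.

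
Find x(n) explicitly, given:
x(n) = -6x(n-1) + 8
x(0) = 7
First-order linear non-homogeneous.
Homogeneous solution: x_h(n) = A·(-6)^n.
Try constant particular solution x_p = K: K = -6K + 8 ⇒ K = \frac{8}{7}.
General: x(n) = A·(-6)^n + \frac{8}{7}.
Apply x(0) = 7: A + \frac{8}{7} = 7 ⇒ A = \frac{41}{7}.
So x(n) = \frac{41 \left(-6\right)^{n}}{7} + \frac{8}{7}.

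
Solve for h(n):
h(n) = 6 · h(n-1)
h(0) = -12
Pure geometric recurrence with ratio 6.
By induction h(n) = h(0) · (6)^n = - 12 \cdot 6^{n}.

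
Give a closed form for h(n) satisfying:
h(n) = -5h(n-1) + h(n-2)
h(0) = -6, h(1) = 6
Characteristic equation: x² + 5x - 1 = 0.
Discriminant Δ = (-5)² + 4·(1) = 29.
Roots r₁,₂ = (-5 ± √29)/2, so r₁ = - \frac{5}{2} + \frac{\sqrt{29}}{2}, r₂ = - \frac{\sqrt{29}}{2} - \frac{5}{2}.
General solution: h(n) = A·r₁^n + B·r₂^n.
From the initial conditions, A + B = -6 and r₁A + r₂B = 6.
Since r₁ - r₂ = √29: A = (6 - (-6)r₂)/√29 = -3 - \frac{9 \sqrt{29}}{29}, and B = -6 - A = -3 + \frac{9 \sqrt{29}}{29}.
So h(n) = \left(-3 - \frac{9 \sqrt{29}}{29}\right)\left(- \frac{5}{2} + \frac{\sqrt{29}}{2}\right)^n + \left(-3 + \frac{9 \sqrt{29}}{29}\right)\left(- \frac{\sqrt{29}}{2} - \frac{5}{2}\right)^n.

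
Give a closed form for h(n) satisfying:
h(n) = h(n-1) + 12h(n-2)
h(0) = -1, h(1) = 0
Characteristic equation: x² - x - 12 = 0, which factors as (x - (-3))(x - (4)) = 0.
Roots r₁ = -3, r₂ = 4 (distinct).
General solution: h(n) = A·(-3)^n + B·(4)^n.
From h(0) = -1: A + B = -1.
From h(1) = 0: -3A + 4B = 0.
Solving: A = - \frac{4}{7}, B = - \frac{3}{7}.
So h(n) = - \frac{4 \left(-3\right)^{n}}{7} - \frac{3 \cdot 4^{n}}{7}.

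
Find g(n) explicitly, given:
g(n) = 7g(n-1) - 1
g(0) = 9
First-order linear non-homogeneous.
Homogeneous solution: g_h(n) = A·(7)^n.
Try constant particular solution g_p = K: K = 7K - 1 ⇒ K = \frac{1}{6}.
General: g(n) = A·(7)^n + \frac{1}{6}.
Apply g(0) = 9: A + \frac{1}{6} = 9 ⇒ A = \frac{53}{6}.
So g(n) = \frac{53 \cdot 7^{n}}{6} + \frac{1}{6}.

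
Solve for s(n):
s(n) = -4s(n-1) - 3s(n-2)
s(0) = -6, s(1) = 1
Characteristic equation: x² + 4x + 3 = 0, which factors as (x - (-3))(x - (-1)) = 0.
Roots r₁ = -3, r₂ = -1 (distinct).
General solution: s(n) = A·(-3)^n + B·(-1)^n.
From s(0) = -6: A + B = -6.
From s(1) = 1: -3A - B = 1.
Solving: A = \frac{5}{2}, B = - \frac{17}{2}.
So s(n) = - \frac{17 \left(-1\right)^{n}}{2} + \frac{5 \left(-3\right)^{n}}{2}.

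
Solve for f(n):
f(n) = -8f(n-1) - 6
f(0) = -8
First-order linear non-homogeneous.
Homogeneous solution: f_h(n) = A·(-8)^n.
Try constant particular solution f_p = K: K = -8K - 6 ⇒ K = - \frac{2}{3}.
General: f(n) = A·(-8)^n - \frac{2}{3}.
Apply f(0) = -8: A - \frac{2}{3} = -8 ⇒ A = - \frac{22}{3}.
So f(n) = - \frac{22 \left(-8\right)^{n}}{3} - \frac{2}{3}.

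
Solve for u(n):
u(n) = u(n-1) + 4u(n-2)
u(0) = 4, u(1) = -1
Characteristic equation: x² - x - 4 = 0.
Discriminant Δ = (1)² + 4·(4) = 17.
Roots r₁,₂ = (1 ± √17)/2, so r₁ = \frac{1}{2} + \frac{\sqrt{17}}{2}, r₂ = \frac{1}{2} - \frac{\sqrt{17}}{2}.
General solution: u(n) = A·r₁^n + B·r₂^n.
From the initial conditions, A + B = 4 and r₁A + r₂B = -1.
Since r₁ - r₂ = √17: A = (-1 - (4)r₂)/√17 = 2 - \frac{3 \sqrt{17}}{17}, and B = 4 - A = \frac{3 \sqrt{17}}{17} + 2.
So u(n) = \left(2 - \frac{3 \sqrt{17}}{17}\right)\left(\frac{1}{2} + \frac{\sqrt{17}}{2}\right)^n + \left(\frac{3 \sqrt{17}}{17} + 2\right)\left(\frac{1}{2} - \frac{\sqrt{17}}{2}\right)^n.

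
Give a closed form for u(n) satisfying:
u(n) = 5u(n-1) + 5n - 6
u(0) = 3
First-order linear with linear forcing.
Homogeneous solution: u_h(n) = A·(5)^n.
Try particular u_p(n) = pn + q. Substituting:
  pn + q = 5(p(n-1) + q) + 5n - 6.
Matching the n-coefficient: p = 5p + 5 ⇒ p = - \frac{5}{4}.
Matching constants: q = -5p + 5q - 6 ⇒ q = - \frac{1}{16}.
General: u(n) = A·(5)^n - \frac{5 n}{4} - \frac{1}{16}.
Apply u(0) = 3: A - \frac{1}{16} = 3 ⇒ A = \frac{49}{16}.
So u(n) = \frac{49 \cdot 5^{n}}{16} - \frac{5 n}{4} - \frac{1}{16}.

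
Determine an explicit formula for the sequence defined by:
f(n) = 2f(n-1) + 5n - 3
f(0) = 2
First-order linear with linear forcing.
Homogeneous solution: f_h(n) = A·(2)^n.
Try particular f_p(n) = pn + q. Substituting:
  pn + q = 2(p(n-1) + q) + 5n - 3.
Matching the n-coefficient: p = 2p + 5 ⇒ p = -5.
Matching constants: q = -2p + 2q - 3 ⇒ q = -7.
General: f(n) = A·(2)^n - 5 n - 7.
Apply f(0) = 2: A - 7 = 2 ⇒ A = 9.
So f(n) = 9 \cdot 2^{n} - 5 n - 7.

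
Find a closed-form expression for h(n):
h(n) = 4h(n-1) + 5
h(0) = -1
First-order linear non-homogeneous.
Homogeneous solution: h_h(n) = A·(4)^n.
Try constant particular solution h_p = K: K = 4K + 5 ⇒ K = - \frac{5}{3}.
General: h(n) = A·(4)^n - \frac{5}{3}.
Apply h(0) = -1: A - \frac{5}{3} = -1 ⇒ A = \frac{2}{3}.
So h(n) = \frac{2 \cdot 4^{n}}{3} - \frac{5}{3}.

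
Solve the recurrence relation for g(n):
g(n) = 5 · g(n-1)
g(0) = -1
Pure geometric recurrence with ratio 5.
By induction g(n) = g(0) · (5)^n = - 5^{n}.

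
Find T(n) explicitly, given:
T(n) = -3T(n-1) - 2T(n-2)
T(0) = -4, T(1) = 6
Characteristic equation: x² + 3x + 2 = 0, which factors as (x - (-2))(x - (-1)) = 0.
Roots r₁ = -2, r₂ = -1 (distinct).
General solution: T(n) = A·(-2)^n + B·(-1)^n.
From T(0) = -4: A + B = -4.
From T(1) = 6: -2A - B = 6.
Solving: A = -2, B = -2.
So T(n) = - 2 \left(-1\right)^{n} - 2 \left(-2\right)^{n}.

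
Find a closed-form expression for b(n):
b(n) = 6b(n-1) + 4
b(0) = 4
First-order linear non-homogeneous.
Homogeneous solution: b_h(n) = A·(6)^n.
Try constant particular solution b_p = K: K = 6K + 4 ⇒ K = - \frac{4}{5}.
General: b(n) = A·(6)^n - \frac{4}{5}.
Apply b(0) = 4: A - \frac{4}{5} = 4 ⇒ A = \frac{24}{5}.
So b(n) = \frac{24 \cdot 6^{n}}{5} - \frac{4}{5}.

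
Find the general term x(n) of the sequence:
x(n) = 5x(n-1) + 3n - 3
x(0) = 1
First-order linear with linear forcing.
Homogeneous solution: x_h(n) = A·(5)^n.
Try particular x_p(n) = pn + q. Substituting:
  pn + q = 5(p(n-1) + q) + 3n - 3.
Matching the n-coefficient: p = 5p + 3 ⇒ p = - \frac{3}{4}.
Matching constants: q = -5p + 5q - 3 ⇒ q = - \frac{3}{16}.
General: x(n) = A·(5)^n - \frac{3 n}{4} - \frac{3}{16}.
Apply x(0) = 1: A - \frac{3}{16} = 1 ⇒ A = \frac{19}{16}.
So x(n) = \frac{19 \cdot 5^{n}}{16} - \frac{3 n}{4} - \frac{3}{16}.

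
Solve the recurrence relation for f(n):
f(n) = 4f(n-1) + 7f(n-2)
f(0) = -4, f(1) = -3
Characteristic equation: x² - 4x - 7 = 0.
Discriminant Δ = (4)² + 4·(7) = 44.
Roots r₁,₂ = (4 ± √44)/2, so r₁ = 2 + \sqrt{11}, r₂ = 2 - \sqrt{11}.
General solution: f(n) = A·r₁^n + B·r₂^n.
From the initial conditions, A + B = -4 and r₁A + r₂B = -3.
Since r₁ - r₂ = √44: A = (-3 - (-4)r₂)/√44 = -2 + \frac{5 \sqrt{11}}{22}, and B = -4 - A = -2 - \frac{5 \sqrt{11}}{22}.
So f(n) = \left(-2 + \frac{5 \sqrt{11}}{22}\right)\left(2 + \sqrt{11}\right)^n + \left(-2 - \frac{5 \sqrt{11}}{22}\right)\left(2 - \sqrt{11}\right)^n.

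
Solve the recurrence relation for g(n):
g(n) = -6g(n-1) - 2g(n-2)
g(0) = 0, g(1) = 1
Characteristic equation: x² + 6x + 2 = 0.
Discriminant Δ = (-6)² + 4·(-2) = 28.
Roots r₁,₂ = (-6 ± √28)/2, so r₁ = -3 + \sqrt{7}, r₂ = -3 - \sqrt{7}.
General solution: g(n) = A·r₁^n + B·r₂^n.
From the initial conditions, A + B = 0 and r₁A + r₂B = 1.
Since r₁ - r₂ = √28: A = (1 - (0)r₂)/√28 = \frac{\sqrt{7}}{14}, and B = 0 - A = - \frac{\sqrt{7}}{14}.
So g(n) = \left(\frac{\sqrt{7}}{14}\right)\left(-3 + \sqrt{7}\right)^n + \left(- \frac{\sqrt{7}}{14}\right)\left(-3 - \sqrt{7}\right)^n.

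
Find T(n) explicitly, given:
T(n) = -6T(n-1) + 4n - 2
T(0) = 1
First-order linear with linear forcing.
Homogeneous solution: T_h(n) = A·(-6)^n.
Try particular T_p(n) = pn + q. Substituting:
  pn + q = -6(p(n-1) + q) + 4n - 2.
Matching the n-coefficient: p = -6p + 4 ⇒ p = \frac{4}{7}.
Matching constants: q = 6p - 6q - 2 ⇒ q = \frac{10}{49}.
General: T(n) = A·(-6)^n + \frac{4 n}{7} + \frac{10}{49}.
Apply T(0) = 1: A + \frac{10}{49} = 1 ⇒ A = \frac{39}{49}.
So T(n) = \frac{39 \left(-6\right)^{n}}{49} + \frac{4 n}{7} + \frac{10}{49}.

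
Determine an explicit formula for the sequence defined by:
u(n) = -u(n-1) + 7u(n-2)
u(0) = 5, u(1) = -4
Characteristic equation: x² + x - 7 = 0.
Discriminant Δ = (-1)² + 4·(7) = 29.
Roots r₁,₂ = (-1 ± √29)/2, so r₁ = - \frac{1}{2} + \frac{\sqrt{29}}{2}, r₂ = - \frac{\sqrt{29}}{2} - \frac{1}{2}.
General solution: u(n) = A·r₁^n + B·r₂^n.
From the initial conditions, A + B = 5 and r₁A + r₂B = -4.
Since r₁ - r₂ = √29: A = (-4 - (5)r₂)/√29 = \frac{5}{2} - \frac{3 \sqrt{29}}{58}, and B = 5 - A = \frac{3 \sqrt{29}}{58} + \frac{5}{2}.
So u(n) = \left(\frac{5}{2} - \frac{3 \sqrt{29}}{58}\right)\left(- \frac{1}{2} + \frac{\sqrt{29}}{2}\right)^n + \left(\frac{3 \sqrt{29}}{58} + \frac{5}{2}\right)\left(- \frac{\sqrt{29}}{2} - \frac{1}{2}\right)^n.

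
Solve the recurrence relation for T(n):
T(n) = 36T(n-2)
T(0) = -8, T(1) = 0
Characteristic equation: x² - 36 = 0, which factors as (x - (6))(x - (-6)) = 0.
Roots r₁ = 6, r₂ = -6 (distinct).
General solution: T(n) = A·(6)^n + B·(-6)^n.
From T(0) = -8: A + B = -8.
From T(1) = 0: 6A - 6B = 0.
Solving: A = -4, B = -4.
So T(n) = - 4 \left(-6\right)^{n} - 4 \cdot 6^{n}.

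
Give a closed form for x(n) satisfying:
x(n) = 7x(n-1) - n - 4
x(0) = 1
First-order linear with linear forcing.
Homogeneous solution: x_h(n) = A·(7)^n.
Try particular x_p(n) = pn + q. Substituting:
  pn + q = 7(p(n-1) + q) - n - 4.
Matching the n-coefficient: p = 7p - 1 ⇒ p = \frac{1}{6}.
Matching constants: q = -7p + 7q - 4 ⇒ q = \frac{31}{36}.
General: x(n) = A·(7)^n + \frac{n}{6} + \frac{31}{36}.
Apply x(0) = 1: A + \frac{31}{36} = 1 ⇒ A = \frac{5}{36}.
So x(n) = \frac{5 \cdot 7^{n}}{36} + \frac{n}{6} + \frac{31}{36}.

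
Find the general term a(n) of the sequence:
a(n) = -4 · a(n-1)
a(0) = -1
Pure geometric recurrence with ratio -4.
By induction a(n) = a(0) · (-4)^n = - \left(-4\right)^{n}.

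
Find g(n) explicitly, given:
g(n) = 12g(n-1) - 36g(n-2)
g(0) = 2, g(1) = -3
Characteristic equation: x² - 12x + 36 = 0, which is (x - (6))².
Repeated root r = 6.
General solution: g(n) = (A + Bn)·(6)^n.
From g(0) = 2: A = 2.
From g(1) = -3: (A + B)·(6) = -3 ⇒ B = - \frac{5}{2}.
So g(n) = \left(2 - \frac{5 n}{2}\right) \cdot (6)^n.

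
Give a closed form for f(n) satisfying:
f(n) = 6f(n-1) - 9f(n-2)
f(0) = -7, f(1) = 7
Characteristic equation: x² - 6x + 9 = 0, which is (x - (3))².
Repeated root r = 3.
General solution: f(n) = (A + Bn)·(3)^n.
From f(0) = -7: A = -7.
From f(1) = 7: (A + B)·(3) = 7 ⇒ B = \frac{28}{3}.
So f(n) = \left(\frac{28 n}{3} - 7\right) \cdot (3)^n.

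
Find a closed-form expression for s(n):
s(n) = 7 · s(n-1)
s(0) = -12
Pure geometric recurrence with ratio 7.
By induction s(n) = s(0) · (7)^n = - 12 \cdot 7^{n}.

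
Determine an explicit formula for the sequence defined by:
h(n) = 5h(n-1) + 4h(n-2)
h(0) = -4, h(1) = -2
Characteristic equation: x² - 5x - 4 = 0.
Discriminant Δ = (5)² + 4·(4) = 41.
Roots r₁,₂ = (5 ± √41)/2, so r₁ = \frac{5}{2} + \frac{\sqrt{41}}{2}, r₂ = \frac{5}{2} - \frac{\sqrt{41}}{2}.
General solution: h(n) = A·r₁^n + B·r₂^n.
From the initial conditions, A + B = -4 and r₁A + r₂B = -2.
Since r₁ - r₂ = √41: A = (-2 - (-4)r₂)/√41 = -2 + \frac{8 \sqrt{41}}{41}, and B = -4 - A = -2 - \frac{8 \sqrt{41}}{41}.
So h(n) = \left(-2 + \frac{8 \sqrt{41}}{41}\right)\left(\frac{5}{2} + \frac{\sqrt{41}}{2}\right)^n + \left(-2 - \frac{8 \sqrt{41}}{41}\right)\left(\frac{5}{2} - \frac{\sqrt{41}}{2}\right)^n.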